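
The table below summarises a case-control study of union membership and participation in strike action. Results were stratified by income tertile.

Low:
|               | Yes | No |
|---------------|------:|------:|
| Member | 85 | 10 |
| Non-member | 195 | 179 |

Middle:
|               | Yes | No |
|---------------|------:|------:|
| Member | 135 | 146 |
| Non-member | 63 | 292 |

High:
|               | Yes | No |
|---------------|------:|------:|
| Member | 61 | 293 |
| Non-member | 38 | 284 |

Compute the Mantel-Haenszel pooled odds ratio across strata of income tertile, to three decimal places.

3.421

OR_MH = Σ(aᵢdᵢ/nᵢ) / Σ(bᵢcᵢ/nᵢ), where nᵢ is the stratum total.
Stratum 1 (Low): n = 469; a·d/n = 85·179/469 = 32.4414; b·c/n = 10·195/469 = 4.1578
Stratum 2 (Middle): n = 636; a·d/n = 135·292/636 = 61.9811; b·c/n = 146·63/636 = 14.4623
Stratum 3 (High): n = 676; a·d/n = 61·284/676 = 25.6272; b·c/n = 293·38/676 = 16.4704
OR_MH = (32.4414 + 61.9811 + 25.6272) / (4.1578 + 14.4623 + 16.4704) = 120.0497 / 35.0905 = 3.42115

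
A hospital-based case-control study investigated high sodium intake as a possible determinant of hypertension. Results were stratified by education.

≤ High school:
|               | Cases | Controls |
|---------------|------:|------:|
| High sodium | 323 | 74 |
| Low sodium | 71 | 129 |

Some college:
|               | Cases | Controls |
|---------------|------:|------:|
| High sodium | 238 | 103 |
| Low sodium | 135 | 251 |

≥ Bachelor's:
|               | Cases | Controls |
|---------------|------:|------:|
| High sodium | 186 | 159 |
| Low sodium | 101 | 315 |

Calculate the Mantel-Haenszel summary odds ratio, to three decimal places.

4.670

OR_MH = Σ(aᵢdᵢ/nᵢ) / Σ(bᵢcᵢ/nᵢ), where nᵢ is the stratum total.
Stratum 1 (≤ High school): n = 597; a·d/n = 323·129/597 = 69.7940; b·c/n = 74·71/597 = 8.8007
Stratum 2 (Some college): n = 727; a·d/n = 238·251/727 = 82.1706; b·c/n = 103·135/727 = 19.1265
Stratum 3 (≥ Bachelor's): n = 761; a·d/n = 186·315/761 = 76.9908; b·c/n = 159·101/761 = 21.1025
OR_MH = (69.7940 + 82.1706 + 76.9908) / (8.8007 + 19.1265 + 21.1025) = 228.9553 / 49.0297 = 4.66973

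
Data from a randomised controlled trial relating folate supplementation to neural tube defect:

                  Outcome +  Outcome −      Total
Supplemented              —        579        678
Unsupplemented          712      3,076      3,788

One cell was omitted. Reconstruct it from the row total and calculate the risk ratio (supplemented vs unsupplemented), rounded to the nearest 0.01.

0.78

The missing cell is in the exposed row: 678 − 579 = 99.
So a = 99, b = 579, c = 712, d = 3076.
RR = [a/(a+b)] / [c/(c+d)] = (99/678) / (712/3788) = 0.14602/0.18796 = 0.77685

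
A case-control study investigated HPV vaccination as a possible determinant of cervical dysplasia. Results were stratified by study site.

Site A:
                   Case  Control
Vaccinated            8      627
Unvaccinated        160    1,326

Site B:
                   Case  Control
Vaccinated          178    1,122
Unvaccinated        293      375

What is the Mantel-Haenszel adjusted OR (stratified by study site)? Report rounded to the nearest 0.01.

OR_MH = Σ(aᵢdᵢ/nᵢ) / Σ(bᵢcᵢ/nᵢ), where nᵢ is the stratum total.
Stratum 1 (Site A): n = 2121; a·d/n = 8·1326/2121 = 5.0014; b·c/n = 627·160/2121 = 47.2984
Stratum 2 (Site B): n = 1968; a·d/n = 178·375/1968 = 33.9177; b·c/n = 1122·293/1968 = 167.0457
OR_MH = (5.0014 + 33.9177) / (47.2984 + 167.0457) = 38.9191 / 214.3442 = 0.18157

0.18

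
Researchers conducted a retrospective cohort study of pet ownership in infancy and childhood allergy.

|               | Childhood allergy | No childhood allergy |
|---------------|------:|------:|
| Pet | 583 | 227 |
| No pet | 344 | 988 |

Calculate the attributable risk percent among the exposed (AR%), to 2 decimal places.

Cells: a = 583, b = 227, c = 344, d = 988.
Risk in exposed = 583/810 = 0.71975; risk in unexposed = 344/1332 = 0.25826.
RR = 0.71975/0.25826 = 2.78695
AR% = (RR − 1)/RR × 100 = (2.78695 − 1)/2.78695 × 100 = 64.1185%

64.12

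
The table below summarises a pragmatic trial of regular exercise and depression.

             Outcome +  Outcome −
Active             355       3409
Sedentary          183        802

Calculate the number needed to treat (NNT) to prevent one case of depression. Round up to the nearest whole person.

11

Risk in treated group = 355/3764 = 0.09431; risk in control = 183/985 = 0.18579.
Absolute risk reduction = 0.18579 − 0.09431 = 0.09147
NNT = 1 / ARR = 1 / 0.09147 = 10.932 → round up → 11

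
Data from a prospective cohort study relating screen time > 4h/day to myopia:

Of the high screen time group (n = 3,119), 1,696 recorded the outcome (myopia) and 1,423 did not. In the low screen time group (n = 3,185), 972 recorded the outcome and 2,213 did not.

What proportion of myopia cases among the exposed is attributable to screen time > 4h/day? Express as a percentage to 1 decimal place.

From the description: a = 1696, b = 1423, c = 972, d = 2213.
Risk in exposed = 1696/3119 = 0.54376; risk in unexposed = 972/3185 = 0.30518.
RR = 0.54376/0.30518 = 1.78178
AR% = (RR − 1)/RR × 100 = (1.78178 − 1)/1.78178 × 100 = 43.8763%

43.9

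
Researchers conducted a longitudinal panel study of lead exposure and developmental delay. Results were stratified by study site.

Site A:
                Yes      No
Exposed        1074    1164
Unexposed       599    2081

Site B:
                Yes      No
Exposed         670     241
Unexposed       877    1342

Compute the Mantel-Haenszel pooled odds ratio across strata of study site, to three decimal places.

3.544

OR_MH = Σ(aᵢdᵢ/nᵢ) / Σ(bᵢcᵢ/nᵢ), where nᵢ is the stratum total.
Stratum 1 (Site A): n = 4918; a·d/n = 1074·2081/4918 = 454.4518; b·c/n = 1164·599/4918 = 141.7723
Stratum 2 (Site B): n = 3130; a·d/n = 670·1342/3130 = 287.2652; b·c/n = 241·877/3130 = 67.5262
OR_MH = (454.4518 + 287.2652) / (141.7723 + 67.5262) = 741.7170 / 209.2985 = 3.54382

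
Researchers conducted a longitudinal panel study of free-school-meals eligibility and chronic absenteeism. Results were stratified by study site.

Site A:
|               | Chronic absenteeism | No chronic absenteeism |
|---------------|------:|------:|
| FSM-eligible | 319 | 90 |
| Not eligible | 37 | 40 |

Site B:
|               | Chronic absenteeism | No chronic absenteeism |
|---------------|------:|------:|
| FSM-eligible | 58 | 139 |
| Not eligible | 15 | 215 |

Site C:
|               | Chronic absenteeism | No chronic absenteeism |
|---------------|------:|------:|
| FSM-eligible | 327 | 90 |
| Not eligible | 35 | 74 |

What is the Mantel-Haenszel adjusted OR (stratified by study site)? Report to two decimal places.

5.72

OR_MH = Σ(aᵢdᵢ/nᵢ) / Σ(bᵢcᵢ/nᵢ), where nᵢ is the stratum total.
Stratum 1 (Site A): n = 486; a·d/n = 319·40/486 = 26.2551; b·c/n = 90·37/486 = 6.8519
Stratum 2 (Site B): n = 427; a·d/n = 58·215/427 = 29.2037; b·c/n = 139·15/427 = 4.8829
Stratum 3 (Site C): n = 526; a·d/n = 327·74/526 = 46.0038; b·c/n = 90·35/526 = 5.9886
OR_MH = (26.2551 + 29.2037 + 46.0038) / (6.8519 + 4.8829 + 5.9886) = 101.4627 / 17.7233 = 5.72480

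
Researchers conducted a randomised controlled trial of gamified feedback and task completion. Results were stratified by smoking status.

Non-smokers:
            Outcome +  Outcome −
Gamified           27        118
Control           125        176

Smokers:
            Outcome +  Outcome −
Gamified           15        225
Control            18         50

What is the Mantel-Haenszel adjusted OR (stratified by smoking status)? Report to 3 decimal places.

0.283

OR_MH = Σ(aᵢdᵢ/nᵢ) / Σ(bᵢcᵢ/nᵢ), where nᵢ is the stratum total.
Stratum 1 (Non-smokers): n = 446; a·d/n = 27·176/446 = 10.6547; b·c/n = 118·125/446 = 33.0717
Stratum 2 (Smokers): n = 308; a·d/n = 15·50/308 = 2.4351; b·c/n = 225·18/308 = 13.1494
OR_MH = (10.6547 + 2.4351) / (33.0717 + 13.1494) = 13.0898 / 46.2211 = 0.28320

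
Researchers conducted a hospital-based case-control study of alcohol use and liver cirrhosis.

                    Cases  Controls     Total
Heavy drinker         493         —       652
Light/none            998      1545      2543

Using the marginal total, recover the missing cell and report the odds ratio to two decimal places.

4.80

The missing cell is in the exposed row: 652 − 493 = 159.
So a = 493, b = 159, c = 998, d = 1545.
OR = (a·d)/(b·c) = (493 × 1545) / (159 × 998) = 761685 / 158682 = 4.80007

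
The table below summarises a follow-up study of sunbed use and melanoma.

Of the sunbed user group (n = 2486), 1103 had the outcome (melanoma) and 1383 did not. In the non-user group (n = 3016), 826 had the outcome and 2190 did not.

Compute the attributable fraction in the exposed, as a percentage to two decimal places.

From the description: a = 1103, b = 1383, c = 826, d = 2190.
Risk in exposed = 1103/2486 = 0.44368; risk in unexposed = 826/3016 = 0.27387.
RR = 0.44368/0.27387 = 1.62004
AR% = (RR − 1)/RR × 100 = (1.62004 − 1)/1.62004 × 100 = 38.2731%

38.27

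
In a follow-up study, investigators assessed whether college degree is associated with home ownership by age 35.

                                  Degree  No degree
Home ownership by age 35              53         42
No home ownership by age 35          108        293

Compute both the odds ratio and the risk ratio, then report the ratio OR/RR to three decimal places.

Reading the table with exposure as columns: a = 53 (Degree, case), b = 108 (Degree, non-case), c = 42 (No degree, case), d = 293.
OR = (53·293)/(108·42) = 15529/4536 = 3.42350
Risk in exposed = 53/161 = 0.32919; risk in unexposed = 42/335 = 0.12537; RR = 2.62570
OR/RR = 3.42350 / 2.62570 = 1.30384
The outcome is not rare, so the OR lies further from 1 than the RR.

1.304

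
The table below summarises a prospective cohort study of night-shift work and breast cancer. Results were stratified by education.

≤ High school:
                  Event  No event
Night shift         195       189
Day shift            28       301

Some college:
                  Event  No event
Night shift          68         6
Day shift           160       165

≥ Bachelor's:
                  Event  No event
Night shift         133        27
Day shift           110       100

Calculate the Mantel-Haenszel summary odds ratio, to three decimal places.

8.199

OR_MH = Σ(aᵢdᵢ/nᵢ) / Σ(bᵢcᵢ/nᵢ), where nᵢ is the stratum total.
Stratum 1 (≤ High school): n = 713; a·d/n = 195·301/713 = 82.3212; b·c/n = 189·28/713 = 7.4222
Stratum 2 (Some college): n = 399; a·d/n = 68·165/399 = 28.1203; b·c/n = 6·160/399 = 2.4060
Stratum 3 (≥ Bachelor's): n = 370; a·d/n = 133·100/370 = 35.9459; b·c/n = 27·110/370 = 8.0270
OR_MH = (82.3212 + 28.1203 + 35.9459) / (7.4222 + 2.4060 + 8.0270) = 146.3874 / 17.8552 = 8.19859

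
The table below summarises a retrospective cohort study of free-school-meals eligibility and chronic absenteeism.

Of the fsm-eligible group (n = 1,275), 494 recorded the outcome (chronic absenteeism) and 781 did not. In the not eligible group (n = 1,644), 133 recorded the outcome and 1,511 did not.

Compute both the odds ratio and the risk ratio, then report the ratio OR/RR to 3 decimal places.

From the description: a = 494, b = 781, c = 133, d = 1511.
OR = (494·1511)/(781·133) = 746434/103873 = 7.18603
Risk in exposed = 494/1275 = 0.38745; risk in unexposed = 133/1644 = 0.08090; RR = 4.78924
OR/RR = 7.18603 / 4.78924 = 1.50045
The outcome is not rare, so the OR lies further from 1 than the RR.

1.500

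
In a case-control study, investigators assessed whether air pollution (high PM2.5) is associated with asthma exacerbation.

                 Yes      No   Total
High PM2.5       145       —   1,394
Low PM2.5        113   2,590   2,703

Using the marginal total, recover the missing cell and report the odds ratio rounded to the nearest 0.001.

The missing cell is in the exposed row: 1394 − 145 = 1249.
So a = 145, b = 1249, c = 113, d = 2590.
OR = (a·d)/(b·c) = (145 × 2590) / (1249 × 113) = 375550 / 141137 = 2.66089

2.661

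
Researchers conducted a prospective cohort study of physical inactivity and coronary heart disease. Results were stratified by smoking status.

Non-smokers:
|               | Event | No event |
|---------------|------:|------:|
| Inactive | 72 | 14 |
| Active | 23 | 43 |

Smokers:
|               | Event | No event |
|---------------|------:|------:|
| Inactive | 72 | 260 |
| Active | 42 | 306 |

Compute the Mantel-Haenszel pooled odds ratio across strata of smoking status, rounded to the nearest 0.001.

OR_MH = Σ(aᵢdᵢ/nᵢ) / Σ(bᵢcᵢ/nᵢ), where nᵢ is the stratum total.
Stratum 1 (Non-smokers): n = 152; a·d/n = 72·43/152 = 20.3684; b·c/n = 14·23/152 = 2.1184
Stratum 2 (Smokers): n = 680; a·d/n = 72·306/680 = 32.4000; b·c/n = 260·42/680 = 16.0588
OR_MH = (20.3684 + 32.4000) / (2.1184 + 16.0588) = 52.7684 / 18.1772 = 2.90299

2.903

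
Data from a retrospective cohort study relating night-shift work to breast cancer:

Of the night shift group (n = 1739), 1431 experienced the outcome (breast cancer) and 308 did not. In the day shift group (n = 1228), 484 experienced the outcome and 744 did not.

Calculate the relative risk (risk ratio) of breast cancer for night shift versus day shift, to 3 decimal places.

From the description: a = 1431, b = 308, c = 484, d = 744.
Risk in exposed = 1431/1739 = 0.82289; risk in unexposed = 484/1228 = 0.39414.
RR = 0.82289 / 0.39414 = 2.08782
The risk among the exposed is 2.09 times that among the unexposed.

2.088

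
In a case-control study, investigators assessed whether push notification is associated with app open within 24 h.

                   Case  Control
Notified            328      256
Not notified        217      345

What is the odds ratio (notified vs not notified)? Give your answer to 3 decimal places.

Cells: a = 328, b = 256, c = 217, d = 345.
OR = (a·d)/(b·c) = (328 × 345) / (256 × 217) = 113160 / 55552 = 2.03701
The odds of app open within 24 h are about 2.04 times as high in the notified group.

2.037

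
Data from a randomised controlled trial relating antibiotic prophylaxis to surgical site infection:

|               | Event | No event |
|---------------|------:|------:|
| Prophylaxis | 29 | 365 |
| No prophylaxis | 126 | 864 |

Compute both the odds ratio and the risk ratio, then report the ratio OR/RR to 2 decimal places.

Cells: a = 29, b = 365, c = 126, d = 864.
OR = (29·864)/(365·126) = 25056/45990 = 0.54481
Risk in exposed = 29/394 = 0.07360; risk in unexposed = 126/990 = 0.12727; RR = 0.57832
OR/RR = 0.54481 / 0.57832 = 0.94207
The outcome is not rare, so the OR lies further from 1 than the RR.

0.94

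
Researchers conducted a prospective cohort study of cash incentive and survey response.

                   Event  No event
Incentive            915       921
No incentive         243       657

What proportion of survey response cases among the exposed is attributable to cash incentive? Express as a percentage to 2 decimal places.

45.82

Cells: a = 915, b = 921, c = 243, d = 657.
Risk in exposed = 915/1836 = 0.49837; risk in unexposed = 243/900 = 0.27000.
RR = 0.49837/0.27000 = 1.84580
AR% = (RR − 1)/RR × 100 = (1.84580 − 1)/1.84580 × 100 = 45.8230%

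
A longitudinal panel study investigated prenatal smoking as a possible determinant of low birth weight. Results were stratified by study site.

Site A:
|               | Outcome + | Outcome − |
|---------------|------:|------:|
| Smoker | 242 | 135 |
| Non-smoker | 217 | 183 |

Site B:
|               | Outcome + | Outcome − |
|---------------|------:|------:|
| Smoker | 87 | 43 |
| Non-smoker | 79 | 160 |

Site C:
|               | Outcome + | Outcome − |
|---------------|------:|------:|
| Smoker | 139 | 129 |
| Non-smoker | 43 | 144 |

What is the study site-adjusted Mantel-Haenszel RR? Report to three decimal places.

1.502

RR_MH = Σ(aᵢ·n₀ᵢ/nᵢ) / Σ(cᵢ·n₁ᵢ/nᵢ), with n₁ᵢ = aᵢ+bᵢ (exposed), n₀ᵢ = cᵢ+dᵢ (unexposed), nᵢ = n₁ᵢ+n₀ᵢ.
Stratum 1 (Site A): n₁ = 377, n₀ = 400, n = 777; a·n₀/n = 242·400/777 = 124.5817; c·n₁/n = 217·377/777 = 105.2883
Stratum 2 (Site B): n₁ = 130, n₀ = 239, n = 369; a·n₀/n = 87·239/369 = 56.3496; c·n₁/n = 79·130/369 = 27.8320
Stratum 3 (Site C): n₁ = 268, n₀ = 187, n = 455; a·n₀/n = 139·187/455 = 57.1275; c·n₁/n = 43·268/455 = 25.3275
RR_MH = (124.5817 + 56.3496 + 57.1275) / (105.2883 + 27.8320 + 25.3275) = 238.0588 / 158.4477 = 1.50244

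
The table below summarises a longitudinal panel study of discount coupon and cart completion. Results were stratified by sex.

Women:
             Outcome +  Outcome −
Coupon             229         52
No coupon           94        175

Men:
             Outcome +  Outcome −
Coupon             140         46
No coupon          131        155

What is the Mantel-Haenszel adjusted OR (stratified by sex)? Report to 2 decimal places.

OR_MH = Σ(aᵢdᵢ/nᵢ) / Σ(bᵢcᵢ/nᵢ), where nᵢ is the stratum total.
Stratum 1 (Women): n = 550; a·d/n = 229·175/550 = 72.8636; b·c/n = 52·94/550 = 8.8873
Stratum 2 (Men): n = 472; a·d/n = 140·155/472 = 45.9746; b·c/n = 46·131/472 = 12.7669
OR_MH = (72.8636 + 45.9746) / (8.8873 + 12.7669) = 118.8382 / 21.6542 = 5.48799

5.49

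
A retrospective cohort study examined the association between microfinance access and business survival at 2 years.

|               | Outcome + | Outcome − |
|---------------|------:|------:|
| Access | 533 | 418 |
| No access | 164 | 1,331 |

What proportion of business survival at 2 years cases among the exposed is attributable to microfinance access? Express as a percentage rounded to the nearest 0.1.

Cells: a = 533, b = 418, c = 164, d = 1331.
Risk in exposed = 533/951 = 0.56046; risk in unexposed = 164/1495 = 0.10970.
RR = 0.56046/0.10970 = 5.10910
AR% = (RR − 1)/RR × 100 = (5.10910 − 1)/5.10910 × 100 = 80.4271%

80.4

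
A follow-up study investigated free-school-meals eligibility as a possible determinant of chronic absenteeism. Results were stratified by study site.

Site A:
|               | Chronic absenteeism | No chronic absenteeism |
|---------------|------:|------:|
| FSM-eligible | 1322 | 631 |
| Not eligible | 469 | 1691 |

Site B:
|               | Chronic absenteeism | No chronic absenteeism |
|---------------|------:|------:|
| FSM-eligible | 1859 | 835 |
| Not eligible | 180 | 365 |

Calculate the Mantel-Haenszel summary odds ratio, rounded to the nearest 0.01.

6.36

OR_MH = Σ(aᵢdᵢ/nᵢ) / Σ(bᵢcᵢ/nᵢ), where nᵢ is the stratum total.
Stratum 1 (Site A): n = 4113; a·d/n = 1322·1691/4113 = 543.5210; b·c/n = 631·469/4113 = 71.9521
Stratum 2 (Site B): n = 3239; a·d/n = 1859·365/3239 = 209.4890; b·c/n = 835·180/3239 = 46.4032
OR_MH = (543.5210 + 209.4890) / (71.9521 + 46.4032) = 753.0101 / 118.3553 = 6.36228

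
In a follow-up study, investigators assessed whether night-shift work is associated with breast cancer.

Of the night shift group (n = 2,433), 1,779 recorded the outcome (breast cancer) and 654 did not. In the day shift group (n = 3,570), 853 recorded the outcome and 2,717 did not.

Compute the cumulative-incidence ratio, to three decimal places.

From the description: a = 1779, b = 654, c = 853, d = 2717.
Risk in exposed = 1779/2433 = 0.73120; risk in unexposed = 853/3570 = 0.23894.
RR = 0.73120 / 0.23894 = 3.06022
The risk among the exposed is 3.06 times that among the unexposed.

3.060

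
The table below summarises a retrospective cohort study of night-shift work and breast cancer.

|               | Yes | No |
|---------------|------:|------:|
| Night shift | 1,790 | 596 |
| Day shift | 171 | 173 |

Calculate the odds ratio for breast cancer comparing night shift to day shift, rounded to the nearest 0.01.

3.04

Cells: a = 1790, b = 596, c = 171, d = 173.
OR = (a·d)/(b·c) = (1790 × 173) / (596 × 171) = 309670 / 101916 = 3.03848
The odds of breast cancer are about 3.04 times as high in the night shift group.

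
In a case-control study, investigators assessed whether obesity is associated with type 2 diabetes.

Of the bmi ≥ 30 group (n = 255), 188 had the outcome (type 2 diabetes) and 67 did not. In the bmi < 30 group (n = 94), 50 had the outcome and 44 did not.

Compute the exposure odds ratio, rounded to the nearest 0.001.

From the description: a = 188, b = 67, c = 50, d = 44.
OR = (a·d)/(b·c) = (188 × 44) / (67 × 50) = 8272 / 3350 = 2.46925
The odds of type 2 diabetes are about 2.47 times as high in the bmi ≥ 30 group.

2.469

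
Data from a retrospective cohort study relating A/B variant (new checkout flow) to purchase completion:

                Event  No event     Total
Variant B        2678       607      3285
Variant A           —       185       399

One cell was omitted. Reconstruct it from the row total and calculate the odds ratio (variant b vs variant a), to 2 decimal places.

3.81

The missing cell is in the unexposed row: 399 − 185 = 214.
So a = 2678, b = 607, c = 214, d = 185.
OR = (a·d)/(b·c) = (2678 × 185) / (607 × 214) = 495430 / 129898 = 3.81399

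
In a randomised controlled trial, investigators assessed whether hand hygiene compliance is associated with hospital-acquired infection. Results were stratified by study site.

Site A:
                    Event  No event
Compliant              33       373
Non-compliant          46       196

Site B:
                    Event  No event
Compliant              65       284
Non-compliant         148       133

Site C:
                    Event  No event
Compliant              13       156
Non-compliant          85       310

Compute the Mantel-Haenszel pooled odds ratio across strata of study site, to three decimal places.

OR_MH = Σ(aᵢdᵢ/nᵢ) / Σ(bᵢcᵢ/nᵢ), where nᵢ is the stratum total.
Stratum 1 (Site A): n = 648; a·d/n = 33·196/648 = 9.9815; b·c/n = 373·46/648 = 26.4784
Stratum 2 (Site B): n = 630; a·d/n = 65·133/630 = 13.7222; b·c/n = 284·148/630 = 66.7175
Stratum 3 (Site C): n = 564; a·d/n = 13·310/564 = 7.1454; b·c/n = 156·85/564 = 23.5106
OR_MH = (9.9815 + 13.7222 + 7.1454) / (26.4784 + 66.7175 + 23.5106) = 30.8491 / 116.7065 = 0.26433

0.264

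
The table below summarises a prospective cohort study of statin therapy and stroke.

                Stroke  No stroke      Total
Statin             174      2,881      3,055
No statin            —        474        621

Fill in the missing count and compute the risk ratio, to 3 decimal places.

The missing cell is in the unexposed row: 621 − 474 = 147.
So a = 174, b = 2881, c = 147, d = 474.
RR = [a/(a+b)] / [c/(c+d)] = (174/3055) / (147/621) = 0.05696/0.23671 = 0.24061

0.241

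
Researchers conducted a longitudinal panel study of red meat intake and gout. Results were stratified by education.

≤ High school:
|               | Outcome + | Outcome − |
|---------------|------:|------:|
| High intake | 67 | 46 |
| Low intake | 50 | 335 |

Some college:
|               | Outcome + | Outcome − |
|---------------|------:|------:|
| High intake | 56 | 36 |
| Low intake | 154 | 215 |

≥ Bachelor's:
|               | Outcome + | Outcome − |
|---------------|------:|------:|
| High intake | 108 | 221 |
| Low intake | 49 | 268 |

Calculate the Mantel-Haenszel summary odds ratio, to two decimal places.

3.47

OR_MH = Σ(aᵢdᵢ/nᵢ) / Σ(bᵢcᵢ/nᵢ), where nᵢ is the stratum total.
Stratum 1 (≤ High school): n = 498; a·d/n = 67·335/498 = 45.0703; b·c/n = 46·50/498 = 4.6185
Stratum 2 (Some college): n = 461; a·d/n = 56·215/461 = 26.1171; b·c/n = 36·154/461 = 12.0260
Stratum 3 (≥ Bachelor's): n = 646; a·d/n = 108·268/646 = 44.8050; b·c/n = 221·49/646 = 16.7632
OR_MH = (45.0703 + 26.1171 + 44.8050) / (4.6185 + 12.0260 + 16.7632) = 115.9924 / 33.4077 = 3.47203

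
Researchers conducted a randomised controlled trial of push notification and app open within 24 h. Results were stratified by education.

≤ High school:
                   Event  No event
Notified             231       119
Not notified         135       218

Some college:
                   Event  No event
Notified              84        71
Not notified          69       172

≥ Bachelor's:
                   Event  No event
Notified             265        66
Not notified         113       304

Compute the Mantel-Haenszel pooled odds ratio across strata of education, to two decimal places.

OR_MH = Σ(aᵢdᵢ/nᵢ) / Σ(bᵢcᵢ/nᵢ), where nᵢ is the stratum total.
Stratum 1 (≤ High school): n = 703; a·d/n = 231·218/703 = 71.6330; b·c/n = 119·135/703 = 22.8521
Stratum 2 (Some college): n = 396; a·d/n = 84·172/396 = 36.4848; b·c/n = 71·69/396 = 12.3712
Stratum 3 (≥ Bachelor's): n = 748; a·d/n = 265·304/748 = 107.7005; b·c/n = 66·113/748 = 9.9706
OR_MH = (71.6330 + 36.4848 + 107.7005) / (22.8521 + 12.3712 + 9.9706) = 215.8184 / 45.1939 = 4.77539

4.78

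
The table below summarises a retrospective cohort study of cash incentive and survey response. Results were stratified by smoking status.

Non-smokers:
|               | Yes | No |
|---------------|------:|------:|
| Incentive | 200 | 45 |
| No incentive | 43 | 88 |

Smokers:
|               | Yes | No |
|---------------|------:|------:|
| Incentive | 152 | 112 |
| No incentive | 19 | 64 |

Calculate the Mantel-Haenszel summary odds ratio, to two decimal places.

6.64

OR_MH = Σ(aᵢdᵢ/nᵢ) / Σ(bᵢcᵢ/nᵢ), where nᵢ is the stratum total.
Stratum 1 (Non-smokers): n = 376; a·d/n = 200·88/376 = 46.8085; b·c/n = 45·43/376 = 5.1463
Stratum 2 (Smokers): n = 347; a·d/n = 152·64/347 = 28.0346; b·c/n = 112·19/347 = 6.1326
OR_MH = (46.8085 + 28.0346) / (5.1463 + 6.1326) = 74.8431 / 11.2788 = 6.63571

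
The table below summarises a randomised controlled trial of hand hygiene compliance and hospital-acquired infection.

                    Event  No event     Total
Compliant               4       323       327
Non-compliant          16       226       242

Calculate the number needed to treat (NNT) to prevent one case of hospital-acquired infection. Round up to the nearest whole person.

19

Risk in treated group = 4/327 = 0.01223; risk in control = 16/242 = 0.06612.
Absolute risk reduction = 0.06612 − 0.01223 = 0.05388
NNT = 1 / ARR = 1 / 0.05388 = 18.559 → round up → 19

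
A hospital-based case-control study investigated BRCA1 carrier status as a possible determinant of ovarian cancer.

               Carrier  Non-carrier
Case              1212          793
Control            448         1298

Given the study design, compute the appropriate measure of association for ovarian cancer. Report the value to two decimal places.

4.43

Reading the table with exposure as columns: a = 1212 (Carrier, case), b = 448 (Carrier, non-case), c = 793 (Non-carrier, case), d = 1298.
This is a hospital-based case-control study: participants were sampled on outcome status, so risks in the source population cannot be estimated directly — relative risk is not valid here. The odds ratio is the appropriate measure.
OR = (a·d)/(b·c) = (1212 × 1298) / (448 × 793) = 1573176 / 355264 = 4.42819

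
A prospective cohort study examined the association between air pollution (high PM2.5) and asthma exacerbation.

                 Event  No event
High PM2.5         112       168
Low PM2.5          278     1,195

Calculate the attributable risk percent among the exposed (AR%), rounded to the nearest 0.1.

Cells: a = 112, b = 168, c = 278, d = 1195.
Risk in exposed = 112/280 = 0.40000; risk in unexposed = 278/1473 = 0.18873.
RR = 0.40000/0.18873 = 2.11942
AR% = (RR − 1)/RR × 100 = (2.11942 − 1)/2.11942 × 100 = 52.8174%

52.8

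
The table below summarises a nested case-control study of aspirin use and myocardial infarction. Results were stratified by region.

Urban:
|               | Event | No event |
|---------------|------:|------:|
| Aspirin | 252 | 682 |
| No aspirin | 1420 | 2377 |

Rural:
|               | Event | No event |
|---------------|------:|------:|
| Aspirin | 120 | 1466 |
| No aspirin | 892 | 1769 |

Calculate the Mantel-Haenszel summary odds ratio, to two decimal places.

OR_MH = Σ(aᵢdᵢ/nᵢ) / Σ(bᵢcᵢ/nᵢ), where nᵢ is the stratum total.
Stratum 1 (Urban): n = 4731; a·d/n = 252·2377/4731 = 126.6126; b·c/n = 682·1420/4731 = 204.7009
Stratum 2 (Rural): n = 4247; a·d/n = 120·1769/4247 = 49.9835; b·c/n = 1466·892/4247 = 307.9049
OR_MH = (126.6126 + 49.9835) / (204.7009 + 307.9049) = 176.5961 / 512.6058 = 0.34451

0.34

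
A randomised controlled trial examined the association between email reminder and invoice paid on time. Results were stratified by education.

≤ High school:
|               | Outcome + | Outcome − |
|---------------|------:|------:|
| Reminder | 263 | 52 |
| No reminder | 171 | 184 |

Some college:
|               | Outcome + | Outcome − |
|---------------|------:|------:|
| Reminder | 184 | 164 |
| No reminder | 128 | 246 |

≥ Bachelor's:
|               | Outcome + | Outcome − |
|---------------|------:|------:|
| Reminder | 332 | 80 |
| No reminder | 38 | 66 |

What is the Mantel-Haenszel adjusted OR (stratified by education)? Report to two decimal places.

3.68

OR_MH = Σ(aᵢdᵢ/nᵢ) / Σ(bᵢcᵢ/nᵢ), where nᵢ is the stratum total.
Stratum 1 (≤ High school): n = 670; a·d/n = 263·184/670 = 72.2269; b·c/n = 52·171/670 = 13.2716
Stratum 2 (Some college): n = 722; a·d/n = 184·246/722 = 62.6925; b·c/n = 164·128/722 = 29.0748
Stratum 3 (≥ Bachelor's): n = 516; a·d/n = 332·66/516 = 42.4651; b·c/n = 80·38/516 = 5.8915
OR_MH = (72.2269 + 62.6925 + 42.4651) / (13.2716 + 29.0748 + 5.8915) = 177.3845 / 48.2379 = 3.67728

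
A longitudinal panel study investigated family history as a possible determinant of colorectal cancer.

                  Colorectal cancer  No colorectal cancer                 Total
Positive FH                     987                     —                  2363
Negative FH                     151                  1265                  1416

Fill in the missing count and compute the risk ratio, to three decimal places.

The missing cell is in the exposed row: 2363 − 987 = 1376.
So a = 987, b = 1376, c = 151, d = 1265.
RR = [a/(a+b)] / [c/(c+d)] = (987/2363) / (151/1416) = 0.41769/0.10664 = 3.91688

3.917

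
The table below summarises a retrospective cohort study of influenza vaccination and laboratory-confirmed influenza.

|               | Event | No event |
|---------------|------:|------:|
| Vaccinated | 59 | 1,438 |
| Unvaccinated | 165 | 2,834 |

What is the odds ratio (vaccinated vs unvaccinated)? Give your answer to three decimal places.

0.705

Cells: a = 59, b = 1438, c = 165, d = 2834.
OR = (a·d)/(b·c) = (59 × 2834) / (1438 × 165) = 167206 / 237270 = 0.70471
Exposure is associated with lower odds of laboratory-confirmed influenza (OR = 0.70 < 1).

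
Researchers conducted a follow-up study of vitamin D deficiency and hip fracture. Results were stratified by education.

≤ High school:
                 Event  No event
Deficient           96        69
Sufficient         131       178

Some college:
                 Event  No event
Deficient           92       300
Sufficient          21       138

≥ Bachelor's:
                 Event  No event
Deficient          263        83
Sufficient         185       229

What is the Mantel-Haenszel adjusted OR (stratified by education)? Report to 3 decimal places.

OR_MH = Σ(aᵢdᵢ/nᵢ) / Σ(bᵢcᵢ/nᵢ), where nᵢ is the stratum total.
Stratum 1 (≤ High school): n = 474; a·d/n = 96·178/474 = 36.0506; b·c/n = 69·131/474 = 19.0696
Stratum 2 (Some college): n = 551; a·d/n = 92·138/551 = 23.0417; b·c/n = 300·21/551 = 11.4338
Stratum 3 (≥ Bachelor's): n = 760; a·d/n = 263·229/760 = 79.2461; b·c/n = 83·185/760 = 20.2039
OR_MH = (36.0506 + 23.0417 + 79.2461) / (19.0696 + 11.4338 + 20.2039) = 138.3384 / 50.7073 = 2.72817

2.728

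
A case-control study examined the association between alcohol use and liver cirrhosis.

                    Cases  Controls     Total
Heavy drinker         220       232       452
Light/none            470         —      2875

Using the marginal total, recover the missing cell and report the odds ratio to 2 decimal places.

The missing cell is in the unexposed row: 2875 − 470 = 2405.
So a = 220, b = 232, c = 470, d = 2405.
OR = (a·d)/(b·c) = (220 × 2405) / (232 × 470) = 529100 / 109040 = 4.85235

4.85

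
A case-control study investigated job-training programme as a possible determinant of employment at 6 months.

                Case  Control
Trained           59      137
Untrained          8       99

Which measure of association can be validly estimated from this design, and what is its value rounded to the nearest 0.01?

Cells: a = 59, b = 137, c = 8, d = 99.
This is a case-control study: participants were sampled on outcome status, so risks in the source population cannot be estimated directly — relative risk is not valid here. The odds ratio is the appropriate measure.
OR = (a·d)/(b·c) = (59 × 99) / (137 × 8) = 5841 / 1096 = 5.32938

5.33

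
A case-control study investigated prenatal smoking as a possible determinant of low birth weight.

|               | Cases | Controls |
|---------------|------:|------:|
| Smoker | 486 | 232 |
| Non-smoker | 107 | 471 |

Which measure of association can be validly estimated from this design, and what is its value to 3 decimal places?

9.221

Cells: a = 486, b = 232, c = 107, d = 471.
This is a case-control study: participants were sampled on outcome status, so risks in the source population cannot be estimated directly — relative risk is not valid here. The odds ratio is the appropriate measure.
OR = (a·d)/(b·c) = (486 × 471) / (232 × 107) = 228906 / 24824 = 9.22116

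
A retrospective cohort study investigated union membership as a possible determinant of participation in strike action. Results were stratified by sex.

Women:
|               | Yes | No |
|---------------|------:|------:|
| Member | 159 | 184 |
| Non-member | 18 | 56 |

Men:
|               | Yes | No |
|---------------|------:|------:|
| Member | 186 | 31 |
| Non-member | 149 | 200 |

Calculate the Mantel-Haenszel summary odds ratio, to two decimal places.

OR_MH = Σ(aᵢdᵢ/nᵢ) / Σ(bᵢcᵢ/nᵢ), where nᵢ is the stratum total.
Stratum 1 (Women): n = 417; a·d/n = 159·56/417 = 21.3525; b·c/n = 184·18/417 = 7.9424
Stratum 2 (Men): n = 566; a·d/n = 186·200/566 = 65.7244; b·c/n = 31·149/566 = 8.1608
OR_MH = (21.3525 + 65.7244) / (7.9424 + 8.1608) = 87.0769 / 16.1032 = 5.40742

5.41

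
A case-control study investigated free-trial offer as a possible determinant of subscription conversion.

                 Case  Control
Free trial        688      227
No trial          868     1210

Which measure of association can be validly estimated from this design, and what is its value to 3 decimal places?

4.225

Cells: a = 688, b = 227, c = 868, d = 1210.
This is a case-control study: participants were sampled on outcome status, so risks in the source population cannot be estimated directly — relative risk is not valid here. The odds ratio is the appropriate measure.
OR = (a·d)/(b·c) = (688 × 1210) / (227 × 868) = 832480 / 197036 = 4.22501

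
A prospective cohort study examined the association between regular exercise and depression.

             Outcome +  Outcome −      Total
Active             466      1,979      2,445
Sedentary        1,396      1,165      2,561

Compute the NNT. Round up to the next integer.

3

Risk in treated group = 466/2445 = 0.19059; risk in control = 1396/2561 = 0.54510.
Absolute risk reduction = 0.54510 − 0.19059 = 0.35451
NNT = 1 / ARR = 1 / 0.35451 = 2.821 → round up → 3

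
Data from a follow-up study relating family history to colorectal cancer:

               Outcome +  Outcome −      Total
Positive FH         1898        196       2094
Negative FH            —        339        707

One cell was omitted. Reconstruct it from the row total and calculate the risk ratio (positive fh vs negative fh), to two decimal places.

1.74

The missing cell is in the unexposed row: 707 − 339 = 368.
So a = 1898, b = 196, c = 368, d = 339.
RR = [a/(a+b)] / [c/(c+d)] = (1898/2094) / (368/707) = 0.90640/0.52051 = 1.74137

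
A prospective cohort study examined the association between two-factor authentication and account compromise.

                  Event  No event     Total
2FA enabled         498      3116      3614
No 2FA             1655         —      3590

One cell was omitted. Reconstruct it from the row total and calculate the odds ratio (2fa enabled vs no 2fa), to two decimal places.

The missing cell is in the unexposed row: 3590 − 1655 = 1935.
So a = 498, b = 3116, c = 1655, d = 1935.
OR = (a·d)/(b·c) = (498 × 1935) / (3116 × 1655) = 963630 / 5156980 = 0.18686

0.19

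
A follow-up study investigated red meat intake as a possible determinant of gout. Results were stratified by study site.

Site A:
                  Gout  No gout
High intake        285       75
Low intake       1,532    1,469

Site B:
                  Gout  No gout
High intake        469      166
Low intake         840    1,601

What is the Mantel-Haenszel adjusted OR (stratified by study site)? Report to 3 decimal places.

4.636

OR_MH = Σ(aᵢdᵢ/nᵢ) / Σ(bᵢcᵢ/nᵢ), where nᵢ is the stratum total.
Stratum 1 (Site A): n = 3361; a·d/n = 285·1469/3361 = 124.5656; b·c/n = 75·1532/3361 = 34.1863
Stratum 2 (Site B): n = 3076; a·d/n = 469·1601/3076 = 244.1057; b·c/n = 166·840/3076 = 45.3316
OR_MH = (124.5656 + 244.1057) / (34.1863 + 45.3316) = 368.6713 / 79.5179 = 4.63633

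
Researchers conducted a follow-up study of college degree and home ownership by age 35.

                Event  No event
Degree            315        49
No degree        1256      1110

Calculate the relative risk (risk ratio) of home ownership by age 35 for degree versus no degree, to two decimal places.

1.63

Cells: a = 315, b = 49, c = 1256, d = 1110.
Risk in exposed = 315/364 = 0.86538; risk in unexposed = 1256/2366 = 0.53085.
RR = 0.86538 / 0.53085 = 1.63018
The risk among the exposed is 1.63 times that among the unexposed.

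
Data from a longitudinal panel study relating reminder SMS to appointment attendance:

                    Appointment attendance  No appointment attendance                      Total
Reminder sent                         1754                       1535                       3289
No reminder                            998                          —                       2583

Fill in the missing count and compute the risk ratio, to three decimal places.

1.380

The missing cell is in the unexposed row: 2583 − 998 = 1585.
So a = 1754, b = 1535, c = 998, d = 1585.
RR = [a/(a+b)] / [c/(c+d)] = (1754/3289) / (998/2583) = 0.53329/0.38637 = 1.38026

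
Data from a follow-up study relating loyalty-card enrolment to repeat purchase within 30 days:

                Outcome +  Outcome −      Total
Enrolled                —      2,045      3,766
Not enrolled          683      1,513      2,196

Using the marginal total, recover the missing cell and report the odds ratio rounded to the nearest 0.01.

1.86

The missing cell is in the exposed row: 3766 − 2045 = 1721.
So a = 1721, b = 2045, c = 683, d = 1513.
OR = (a·d)/(b·c) = (1721 × 1513) / (2045 × 683) = 2603873 / 1396735 = 1.86426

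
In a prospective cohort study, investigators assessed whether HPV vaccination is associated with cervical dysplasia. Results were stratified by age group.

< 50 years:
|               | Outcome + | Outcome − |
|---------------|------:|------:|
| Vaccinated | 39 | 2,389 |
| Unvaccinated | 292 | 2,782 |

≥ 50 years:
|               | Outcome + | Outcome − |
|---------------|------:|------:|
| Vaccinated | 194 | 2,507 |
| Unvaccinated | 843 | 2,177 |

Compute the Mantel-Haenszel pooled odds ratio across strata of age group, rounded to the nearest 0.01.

0.19

OR_MH = Σ(aᵢdᵢ/nᵢ) / Σ(bᵢcᵢ/nᵢ), where nᵢ is the stratum total.
Stratum 1 (< 50 years): n = 5502; a·d/n = 39·2782/5502 = 19.7197; b·c/n = 2389·292/5502 = 126.7881
Stratum 2 (≥ 50 years): n = 5721; a·d/n = 194·2177/5721 = 73.8224; b·c/n = 2507·843/5721 = 369.4111
OR_MH = (19.7197 + 73.8224) / (126.7881 + 369.4111) = 93.5421 / 496.1992 = 0.18852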